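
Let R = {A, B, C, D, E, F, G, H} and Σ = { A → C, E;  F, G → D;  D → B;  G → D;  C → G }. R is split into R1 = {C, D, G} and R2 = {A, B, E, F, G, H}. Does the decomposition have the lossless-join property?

Common attributes: R1 ∩ R2 = {G}.
Closure of {G}: G → D applies, adding D; D → B applies, adding B. So (G)⁺ = {B, D, G}.
The closure contains neither all of R1 = {C, D, G} nor all of R2 = {A, B, E, F, G, H}, so the common attributes are not a superkey of either fragment. The join is lossy.

No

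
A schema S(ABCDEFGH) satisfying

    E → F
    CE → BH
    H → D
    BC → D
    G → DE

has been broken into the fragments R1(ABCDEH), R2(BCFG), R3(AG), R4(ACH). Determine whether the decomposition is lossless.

No

Chase test. Columns are ABCDEFGH; row i has aⱼ where attribute j ∈ Ri, else bᵢⱼ.
Initial tableau (one row per fragment):
  row 1: a1 a2 a3 a4 a5 b16 b17 a8
  row 2: b21 a2 a3 b24 b25 a6 a7 b28
  row 3: a1 b32 b33 b34 b35 b36 a7 b38
  row 4: a1 b42 a3 b44 b45 b46 b47 a8
Rows 1 and 4 agree on H; apply H→D and equate their D entries.
Rows 1 and 2 agree on BC; apply BC→D and equate their D entries.
Rows 2 and 3 agree on G; apply G→DE and equate their DE entries.
Rows 2 and 3 agree on E; apply E→F and equate their F entries.
No row becomes fully distinguished — the join is lossy.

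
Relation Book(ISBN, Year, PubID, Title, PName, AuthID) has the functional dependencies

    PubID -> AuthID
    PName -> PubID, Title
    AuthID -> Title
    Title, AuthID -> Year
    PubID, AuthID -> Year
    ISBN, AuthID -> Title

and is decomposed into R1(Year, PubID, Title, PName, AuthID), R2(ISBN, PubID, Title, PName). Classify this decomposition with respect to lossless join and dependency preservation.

Lossless test: (PubID, Title, PName)⁺ = {Year, PubID, Title, PName, AuthID}, which contains all of one fragment — lossless.
Dependency preservation: ISBN, AuthID → Title is not contained in any single fragment, but the restricted closure of its left-hand side across the fragments still reaches the right-hand side; the remaining FDs each lie inside some fragment. All dependencies are preserved.

lossless and dependency-preserving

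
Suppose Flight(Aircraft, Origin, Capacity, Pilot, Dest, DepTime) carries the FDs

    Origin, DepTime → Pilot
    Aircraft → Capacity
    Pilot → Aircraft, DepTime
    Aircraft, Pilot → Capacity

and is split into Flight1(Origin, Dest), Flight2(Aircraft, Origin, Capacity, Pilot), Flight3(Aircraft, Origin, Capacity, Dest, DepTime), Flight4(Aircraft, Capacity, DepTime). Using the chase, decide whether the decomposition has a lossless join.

No

Chase test. Columns are Aircraft, Origin, Capacity, Pilot, Dest, DepTime; row i has aⱼ where attribute j ∈ Flighti, else bᵢⱼ.
Initial tableau (one row per fragment):
  row 1: b11 a2 b13 b14 a5 b16
  row 2: a1 a2 a3 a4 b25 b26
  row 3: a1 a2 a3 b34 a5 a6
  row 4: a1 b42 a3 b44 b45 a6
No row becomes fully distinguished — the join is lossy.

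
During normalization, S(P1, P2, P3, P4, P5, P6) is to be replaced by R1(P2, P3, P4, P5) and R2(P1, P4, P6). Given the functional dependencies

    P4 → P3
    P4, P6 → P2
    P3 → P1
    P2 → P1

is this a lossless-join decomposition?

Common attributes: R1 ∩ R2 = {P4}.
Closure of {P4}: P4 → P3 applies, adding P3; P3 → P1 applies, adding P1. So (P4)⁺ = {P1, P3, P4}.
The closure contains neither all of R1 = {P2, P3, P4, P5} nor all of R2 = {P1, P4, P6}, so the common attributes are not a superkey of either fragment. The join is lossy.

No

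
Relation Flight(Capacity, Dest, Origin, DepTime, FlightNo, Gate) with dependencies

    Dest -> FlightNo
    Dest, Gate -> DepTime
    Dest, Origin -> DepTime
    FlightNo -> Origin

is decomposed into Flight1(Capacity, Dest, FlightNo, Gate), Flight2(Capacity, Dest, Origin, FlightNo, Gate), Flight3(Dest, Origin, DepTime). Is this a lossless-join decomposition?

Yes

Chase test. Columns are Capacity, Dest, Origin, DepTime, FlightNo, Gate; row i has aⱼ where attribute j ∈ Flighti, else bᵢⱼ.
Initial tableau (one row per fragment):
  row 1: a1 a2 b13 b14 a5 a6
  row 2: a1 a2 a3 b24 a5 a6
  row 3: b31 a2 a3 a4 b35 b36
Rows 1 and 3 agree on Dest; apply Dest→FlightNo and equate their FlightNo entries.
Rows 1 and 2 agree on Dest, Gate; apply Dest, Gate→DepTime and equate their DepTime entries.
Rows 2 and 3 agree on Dest, Origin; apply Dest, Origin→DepTime and equate their DepTime entries.
Rows 1 and 2 agree on FlightNo; apply FlightNo→Origin and equate their Origin entries.
Row 1 is now all distinguished symbols — the join is lossless.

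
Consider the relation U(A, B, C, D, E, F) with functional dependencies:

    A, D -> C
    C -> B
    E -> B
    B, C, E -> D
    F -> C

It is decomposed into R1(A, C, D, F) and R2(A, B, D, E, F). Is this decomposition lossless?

Common attributes: R1 ∩ R2 = {A, D, F}.
Closure of {A, D, F}: A, D → C applies, adding C; C → B applies, adding B. So (A, D, F)⁺ = {A, B, C, D, F}.
This closure contains every attribute of R1, so R1 ∩ R2 → R1. The join is lossless.

Yes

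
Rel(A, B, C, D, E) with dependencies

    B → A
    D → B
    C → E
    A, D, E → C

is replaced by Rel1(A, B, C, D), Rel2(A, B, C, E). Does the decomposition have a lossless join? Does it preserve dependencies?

Lossless test: (A, B, C)⁺ = {A, B, C, E}, which contains all of one fragment — lossless.
Dependency preservation: the restricted closure of {A, D, E} across the fragments never reaches {C}, so A, D, E → C cannot be enforced without a join — not preserved.

lossless but not dependency-preserving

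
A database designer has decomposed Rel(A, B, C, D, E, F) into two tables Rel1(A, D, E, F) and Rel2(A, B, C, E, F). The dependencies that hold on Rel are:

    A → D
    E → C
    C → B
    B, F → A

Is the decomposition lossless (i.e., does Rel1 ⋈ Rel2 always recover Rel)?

Common attributes: Rel1 ∩ Rel2 = {A, E, F}.
Closure of {A, E, F}: A → D applies, adding D; E → C applies, adding C; C → B applies, adding B. So (A, E, F)⁺ = {A, B, C, D, E, F}.
This closure contains every attribute of Rel1, so Rel1 ∩ Rel2 → Rel1. The join is lossless.

Yes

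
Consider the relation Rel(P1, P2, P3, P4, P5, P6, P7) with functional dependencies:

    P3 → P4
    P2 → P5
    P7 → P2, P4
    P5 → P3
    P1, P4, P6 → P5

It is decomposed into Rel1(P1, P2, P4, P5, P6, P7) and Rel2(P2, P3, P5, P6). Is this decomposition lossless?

Yes

Common attributes: Rel1 ∩ Rel2 = {P2, P5, P6}.
Closure of {P2, P5, P6}: P5 → P3 applies, adding P3; P3 → P4 applies, adding P4. So (P2, P5, P6)⁺ = {P2, P3, P4, P5, P6}.
This closure contains every attribute of Rel2, so Rel1 ∩ Rel2 → Rel2. The join is lossless.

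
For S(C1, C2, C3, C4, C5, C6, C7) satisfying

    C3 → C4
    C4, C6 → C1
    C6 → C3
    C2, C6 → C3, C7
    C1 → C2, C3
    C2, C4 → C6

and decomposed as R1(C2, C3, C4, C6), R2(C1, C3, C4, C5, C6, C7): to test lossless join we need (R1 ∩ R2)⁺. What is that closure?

R1 ∩ R2 = {C3, C4, C6}.
C4, C6 → C1 applies, adding C1
C1 → C2, C3 applies, adding C2
C2, C6 → C3, C7 applies, adding C7
Closure: {C1, C2, C3, C4, C6, C7}.

C1, C2, C3, C4, C6, C7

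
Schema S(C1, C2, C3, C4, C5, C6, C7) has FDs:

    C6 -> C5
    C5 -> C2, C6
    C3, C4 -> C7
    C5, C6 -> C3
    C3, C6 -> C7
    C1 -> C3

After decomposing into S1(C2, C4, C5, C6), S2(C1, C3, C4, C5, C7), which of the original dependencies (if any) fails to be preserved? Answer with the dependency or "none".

none

C6 → C5 lies within S1.
C5 → C2, C6 lies within S1.
C3, C4 → C7 lies within S2.
C5, C6 → C3: restricted closure across fragments reaches C3.
C3, C6 → C7: restricted closure across fragments reaches C7.
C1 → C3 lies within S2.
Every dependency is enforceable on the fragments, so the decomposition is dependency-preserving.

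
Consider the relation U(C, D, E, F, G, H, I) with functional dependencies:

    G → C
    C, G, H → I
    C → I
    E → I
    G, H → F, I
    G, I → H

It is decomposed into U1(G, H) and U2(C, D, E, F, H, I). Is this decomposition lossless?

Common attributes: U1 ∩ U2 = {H}.
No dependency enlarges {H}, so (H)⁺ = {H}.
The closure contains neither all of U1 = {G, H} nor all of U2 = {C, D, E, F, H, I}, so the common attributes are not a superkey of either fragment. The join is lossy.

No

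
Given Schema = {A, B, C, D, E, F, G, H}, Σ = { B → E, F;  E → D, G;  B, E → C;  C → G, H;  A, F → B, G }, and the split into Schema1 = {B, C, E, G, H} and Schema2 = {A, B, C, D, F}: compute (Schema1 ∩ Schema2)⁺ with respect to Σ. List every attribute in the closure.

Schema1 ∩ Schema2 = {B, C}.
B → E, F applies, adding E, F
E → D, G applies, adding D, G
C → G, H applies, adding H
Closure: {B, C, D, E, F, G, H}.

B, C, D, E, F, G, H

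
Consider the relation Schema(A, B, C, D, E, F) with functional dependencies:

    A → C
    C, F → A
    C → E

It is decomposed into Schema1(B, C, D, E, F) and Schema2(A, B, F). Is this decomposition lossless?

No

Common attributes: Schema1 ∩ Schema2 = {B, F}.
No dependency enlarges {B, F}, so (B, F)⁺ = {B, F}.
The closure contains neither all of Schema1 = {B, C, D, E, F} nor all of Schema2 = {A, B, F}, so the common attributes are not a superkey of either fragment. The join is lossy.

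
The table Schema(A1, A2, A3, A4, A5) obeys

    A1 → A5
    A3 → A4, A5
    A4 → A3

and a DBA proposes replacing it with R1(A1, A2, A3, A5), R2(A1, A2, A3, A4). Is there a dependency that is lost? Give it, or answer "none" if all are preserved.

A1 → A5 lies within R1.
A3 → A4, A5: restricted closure across fragments reaches A4, A5.
A4 → A3 lies within R2.
Every dependency is enforceable on the fragments, so the decomposition is dependency-preserving.

none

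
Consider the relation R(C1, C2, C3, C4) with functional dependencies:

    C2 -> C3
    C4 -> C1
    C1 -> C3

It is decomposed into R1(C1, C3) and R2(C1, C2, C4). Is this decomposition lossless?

Common attributes: R1 ∩ R2 = {C1}.
Closure of {C1}: C1 → C3 applies, adding C3. So (C1)⁺ = {C1, C3}.
This closure contains every attribute of R1, so R1 ∩ R2 → R1. The join is lossless.

Yes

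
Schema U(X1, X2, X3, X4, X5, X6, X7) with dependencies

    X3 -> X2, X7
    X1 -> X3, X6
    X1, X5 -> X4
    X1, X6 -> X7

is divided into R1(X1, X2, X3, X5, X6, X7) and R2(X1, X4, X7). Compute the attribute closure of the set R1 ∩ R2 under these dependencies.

X1, X2, X3, X6, X7

R1 ∩ R2 = {X1, X7}.
X1 → X3, X6 applies, adding X3, X6
X3 → X2, X7 applies, adding X2
Closure: {X1, X2, X3, X6, X7}.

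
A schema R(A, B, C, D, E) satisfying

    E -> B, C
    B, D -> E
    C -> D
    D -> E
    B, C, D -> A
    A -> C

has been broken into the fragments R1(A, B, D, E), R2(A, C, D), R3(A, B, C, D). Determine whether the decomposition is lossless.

Yes

Chase test. Columns are A, B, C, D, E; row i has aⱼ where attribute j ∈ Ri, else bᵢⱼ.
Initial tableau (one row per fragment):
  row 1: a1 a2 b13 a4 a5
  row 2: a1 b22 a3 a4 b25
  row 3: a1 a2 a3 a4 b35
Rows 1 and 3 agree on B, D; apply B, D→E and equate their E entries.
Rows 1 and 2 agree on D; apply D→E and equate their E entries.
Rows 1 and 2 agree on A; apply A→C and equate their C entries.
Rows 1 and 2 agree on E; apply E→B, C and equate their B, C entries.
Row 1 is now all distinguished symbols — the join is lossless.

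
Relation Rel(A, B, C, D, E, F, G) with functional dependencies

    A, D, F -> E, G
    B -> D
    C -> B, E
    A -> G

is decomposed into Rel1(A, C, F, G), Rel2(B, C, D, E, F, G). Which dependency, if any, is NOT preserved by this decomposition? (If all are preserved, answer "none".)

A, D, F -> E, G

Check A, D, F → E, G: no single fragment contains all of {A, D, E, F, G}, and the restricted closure of {A, D, F} across the fragments never reaches {E, G}.
B → D is preserved.
C → B, E is preserved.
A → G is preserved.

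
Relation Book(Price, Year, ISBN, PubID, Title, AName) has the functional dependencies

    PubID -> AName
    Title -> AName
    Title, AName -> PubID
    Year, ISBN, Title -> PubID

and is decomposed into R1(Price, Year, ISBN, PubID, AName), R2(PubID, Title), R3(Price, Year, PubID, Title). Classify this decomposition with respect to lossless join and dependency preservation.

Lossless test (chase): Rows 1 and 2 agree on PubID; apply PubID→AName and equate their AName entries. Rows 1 and 3 agree on PubID; apply PubID→AName and equate their AName entries. No row becomes fully distinguished — the join is lossy.
Dependency preservation: Title → AName; Title, AName → PubID; Year, ISBN, Title → PubID are not contained in any single fragment, but the restricted closure of each left-hand side across the fragments still reaches the right-hand side; the remaining FDs each lie inside some fragment. All dependencies are preserved.

lossy but dependency-preserving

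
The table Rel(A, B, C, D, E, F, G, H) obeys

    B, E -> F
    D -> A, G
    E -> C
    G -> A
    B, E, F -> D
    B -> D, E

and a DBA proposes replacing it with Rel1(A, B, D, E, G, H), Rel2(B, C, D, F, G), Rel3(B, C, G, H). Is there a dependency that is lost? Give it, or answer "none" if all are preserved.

E -> C

Check E → C: no single fragment contains all of {C, E}, and the restricted closure of {E} across the fragments never reaches {C}.
B, E → F is preserved.
D → A, G is preserved.
G → A is preserved.
B, E, F → D is preserved.
B → D, E is preserved.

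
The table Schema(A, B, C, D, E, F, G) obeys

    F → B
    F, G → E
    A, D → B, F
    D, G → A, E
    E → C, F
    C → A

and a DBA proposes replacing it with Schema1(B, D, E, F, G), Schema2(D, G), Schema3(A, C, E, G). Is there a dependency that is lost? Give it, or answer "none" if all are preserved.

Check A, D → B, F: no single fragment contains all of {A, B, D, F}, and the restricted closure of {A, D} across the fragments never reaches {B, F}.
F → B is preserved.
F, G → E is preserved.
D, G → A, E is preserved.
E → C, F is preserved.
C → A is preserved.

A, D → B, F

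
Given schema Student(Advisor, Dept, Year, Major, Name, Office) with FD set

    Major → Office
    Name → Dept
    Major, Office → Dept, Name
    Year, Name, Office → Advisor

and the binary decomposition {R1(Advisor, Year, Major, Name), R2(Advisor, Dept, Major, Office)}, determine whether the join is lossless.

Common attributes: R1 ∩ R2 = {Advisor, Major}.
Closure of {Advisor, Major}: Major → Office applies, adding Office; Major, Office → Dept, Name applies, adding Dept, Name. So (Advisor, Major)⁺ = {Advisor, Dept, Major, Name, Office}.
This closure contains every attribute of R2, so R1 ∩ R2 → R2. The join is lossless.

Yes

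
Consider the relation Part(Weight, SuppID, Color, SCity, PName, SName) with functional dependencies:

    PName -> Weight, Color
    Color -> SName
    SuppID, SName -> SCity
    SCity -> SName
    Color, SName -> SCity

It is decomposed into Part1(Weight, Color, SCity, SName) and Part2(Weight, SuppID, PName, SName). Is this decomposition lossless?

No

Common attributes: Part1 ∩ Part2 = {Weight, SName}.
No dependency enlarges {Weight, SName}, so (Weight, SName)⁺ = {Weight, SName}.
The closure contains neither all of Part1 = {Weight, Color, SCity, SName} nor all of Part2 = {Weight, SuppID, PName, SName}, so the common attributes are not a superkey of either fragment. The join is lossy.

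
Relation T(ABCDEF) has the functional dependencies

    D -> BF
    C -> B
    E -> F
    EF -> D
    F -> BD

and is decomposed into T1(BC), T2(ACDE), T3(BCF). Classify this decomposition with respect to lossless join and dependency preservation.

lossy and not dependency-preserving

Lossless test (chase): Rows 1 and 2 agree on C; apply C→B and equate their B entries. No row becomes fully distinguished — the join is lossy.
Dependency preservation: the restricted closure of {D} across the fragments never reaches {BF}, so D → BF cannot be enforced without a join — not preserved.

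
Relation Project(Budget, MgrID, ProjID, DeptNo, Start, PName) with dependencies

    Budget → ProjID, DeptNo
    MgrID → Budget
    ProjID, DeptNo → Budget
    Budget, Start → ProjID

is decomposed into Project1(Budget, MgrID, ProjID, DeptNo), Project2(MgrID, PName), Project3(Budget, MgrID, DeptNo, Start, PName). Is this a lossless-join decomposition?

Yes

Chase test. Columns are Budget, MgrID, ProjID, DeptNo, Start, PName; row i has aⱼ where attribute j ∈ Projecti, else bᵢⱼ.
Initial tableau (one row per fragment):
  row 1: a1 a2 a3 a4 b15 b16
  row 2: b21 a2 b23 b24 b25 a6
  row 3: a1 a2 b33 a4 a5 a6
Rows 1 and 3 agree on Budget; apply Budget→ProjID, DeptNo and equate their ProjID, DeptNo entries.
Rows 1 and 2 agree on MgrID; apply MgrID→Budget and equate their Budget entries.
Rows 1 and 2 agree on Budget; apply Budget→ProjID, DeptNo and equate their ProjID, DeptNo entries.
Row 3 is now all distinguished symbols — the join is lossless.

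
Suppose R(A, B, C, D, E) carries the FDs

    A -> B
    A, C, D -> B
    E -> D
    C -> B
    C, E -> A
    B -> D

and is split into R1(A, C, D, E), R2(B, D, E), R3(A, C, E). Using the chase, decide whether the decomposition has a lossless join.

Chase test. Columns are A, B, C, D, E; row i has aⱼ where attribute j ∈ Ri, else bᵢⱼ.
Initial tableau (one row per fragment):
  row 1: a1 b12 a3 a4 a5
  row 2: b21 a2 b23 a4 a5
  row 3: a1 b32 a3 b34 a5
Rows 1 and 3 agree on A; apply A→B and equate their B entries.
Rows 1 and 3 agree on E; apply E→D and equate their D entries.
No row becomes fully distinguished — the join is lossy.

No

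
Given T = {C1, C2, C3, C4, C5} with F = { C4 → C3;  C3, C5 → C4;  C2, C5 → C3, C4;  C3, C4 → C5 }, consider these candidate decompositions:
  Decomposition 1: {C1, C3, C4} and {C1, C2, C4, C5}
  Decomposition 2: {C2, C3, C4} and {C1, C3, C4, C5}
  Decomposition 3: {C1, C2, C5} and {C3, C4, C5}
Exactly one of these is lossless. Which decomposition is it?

Decomposition 1: common = {C1, C4}, closure = {C1, C3, C4, C5} → lossless.
Decomposition 2: common = {C3, C4}, closure = {C3, C4, C5} → lossy.
Decomposition 3: common = {C5}, closure = {C5} → lossy.

Decomposition 1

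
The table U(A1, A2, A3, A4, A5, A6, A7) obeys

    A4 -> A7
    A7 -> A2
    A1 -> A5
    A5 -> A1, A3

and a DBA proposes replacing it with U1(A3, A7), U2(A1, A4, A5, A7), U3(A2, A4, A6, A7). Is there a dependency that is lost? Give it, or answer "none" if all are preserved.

Check A5 → A1, A3: no single fragment contains all of {A1, A3, A5}, and the restricted closure of {A5} across the fragments never reaches {A1, A3}.
A4 → A7 is preserved.
A7 → A2 is preserved.
A1 → A5 is preserved.

A5 -> A1, A3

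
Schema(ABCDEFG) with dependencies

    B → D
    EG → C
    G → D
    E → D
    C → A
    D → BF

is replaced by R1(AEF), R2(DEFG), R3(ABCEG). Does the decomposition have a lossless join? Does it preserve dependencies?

Lossless test (chase): Rows 2 and 3 agree on EG; apply EG→C and equate their C entries. Rows 2 and 3 agree on G; apply G→D and equate their D entries. Rows 1 and 2 agree on E; apply E→D and equate their D entries. Rows 2 and 3 agree on C; apply C→A and equate their A entries. Rows 1 and 2 agree on D; apply D→BF and equate their BF entries. Rows 1 and 3 agree on D; apply D→BF and equate their BF entries. Row 2 is now all distinguished symbols — the join is lossless.
Dependency preservation: the restricted closure of {B} across the fragments never reaches {D}, so B → D cannot be enforced without a join — not preserved.

lossless but not dependency-preserving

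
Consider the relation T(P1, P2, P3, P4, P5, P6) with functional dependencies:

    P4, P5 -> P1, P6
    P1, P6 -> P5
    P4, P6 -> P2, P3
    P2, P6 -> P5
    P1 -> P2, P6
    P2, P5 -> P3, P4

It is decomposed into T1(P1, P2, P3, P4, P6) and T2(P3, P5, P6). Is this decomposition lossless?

No

Common attributes: T1 ∩ T2 = {P3, P6}.
No dependency enlarges {P3, P6}, so (P3, P6)⁺ = {P3, P6}.
The closure contains neither all of T1 = {P1, P2, P3, P4, P6} nor all of T2 = {P3, P5, P6}, so the common attributes are not a superkey of either fragment. The join is lossy.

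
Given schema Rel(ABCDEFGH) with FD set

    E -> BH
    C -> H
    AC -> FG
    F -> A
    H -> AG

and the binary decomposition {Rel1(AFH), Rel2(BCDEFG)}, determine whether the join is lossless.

Common attributes: Rel1 ∩ Rel2 = {F}.
Closure of {F}: F → A applies, adding A. So (F)⁺ = {AF}.
The closure contains neither all of Rel1 = {AFH} nor all of Rel2 = {BCDEFG}, so the common attributes are not a superkey of either fragment. The join is lossy.

No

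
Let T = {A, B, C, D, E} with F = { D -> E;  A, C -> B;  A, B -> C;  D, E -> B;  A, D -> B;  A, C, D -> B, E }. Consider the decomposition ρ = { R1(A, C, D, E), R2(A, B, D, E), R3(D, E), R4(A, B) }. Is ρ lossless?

Chase test. Columns are A, B, C, D, E; row i has aⱼ where attribute j ∈ Ri, else bᵢⱼ.
Initial tableau (one row per fragment):
  row 1: a1 b12 a3 a4 a5
  row 2: a1 a2 b23 a4 a5
  row 3: b31 b32 b33 a4 a5
  row 4: a1 a2 b43 b44 b45
Rows 2 and 4 agree on A, B; apply A, B→C and equate their C entries.
Rows 1 and 2 agree on D, E; apply D, E→B and equate their B entries.
Rows 1 and 3 agree on D, E; apply D, E→B and equate their B entries.
Rows 1 and 2 agree on A, B; apply A, B→C and equate their C entries.
Row 1 is now all distinguished symbols — the join is lossless.

Yes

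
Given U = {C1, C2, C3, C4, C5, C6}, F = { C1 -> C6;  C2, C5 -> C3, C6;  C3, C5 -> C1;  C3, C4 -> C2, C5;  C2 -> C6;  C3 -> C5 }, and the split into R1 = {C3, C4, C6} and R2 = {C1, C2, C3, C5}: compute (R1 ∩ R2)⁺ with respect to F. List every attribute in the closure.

R1 ∩ R2 = {C3}.
C3 → C5 applies, adding C5
C3, C5 → C1 applies, adding C1
C1 → C6 applies, adding C6
Closure: {C1, C3, C5, C6}.

C1, C3, C5, C6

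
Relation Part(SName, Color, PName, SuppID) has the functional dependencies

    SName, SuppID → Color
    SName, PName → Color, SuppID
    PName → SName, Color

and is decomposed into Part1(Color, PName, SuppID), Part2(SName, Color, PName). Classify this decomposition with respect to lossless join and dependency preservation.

lossless but not dependency-preserving

Lossless test: (Color, PName)⁺ = {SName, Color, PName, SuppID}, which contains all of one fragment — lossless.
Dependency preservation: the restricted closure of {SName, SuppID} across the fragments never reaches {Color}, so SName, SuppID → Color cannot be enforced without a join — not preserved.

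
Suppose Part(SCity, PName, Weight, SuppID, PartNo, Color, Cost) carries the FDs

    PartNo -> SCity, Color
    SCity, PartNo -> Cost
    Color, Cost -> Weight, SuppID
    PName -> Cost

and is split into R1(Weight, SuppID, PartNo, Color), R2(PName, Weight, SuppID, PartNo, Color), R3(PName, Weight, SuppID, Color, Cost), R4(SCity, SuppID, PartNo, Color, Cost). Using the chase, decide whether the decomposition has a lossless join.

Yes

Chase test. Columns are SCity, PName, Weight, SuppID, PartNo, Color, Cost; row i has aⱼ where attribute j ∈ Ri, else bᵢⱼ.
Initial tableau (one row per fragment):
  row 1: b11 b12 a3 a4 a5 a6 b17
  row 2: b21 a2 a3 a4 a5 a6 b27
  row 3: b31 a2 a3 a4 b35 a6 a7
  row 4: a1 b42 b43 a4 a5 a6 a7
Rows 1 and 2 agree on PartNo; apply PartNo→SCity, Color and equate their SCity, Color entries.
Rows 1 and 4 agree on PartNo; apply PartNo→SCity, Color and equate their SCity, Color entries.
Rows 1 and 2 agree on SCity, PartNo; apply SCity, PartNo→Cost and equate their Cost entries.
Rows 1 and 4 agree on SCity, PartNo; apply SCity, PartNo→Cost and equate their Cost entries.
Rows 1 and 4 agree on Color, Cost; apply Color, Cost→Weight, SuppID and equate their Weight, SuppID entries.
Row 2 is now all distinguished symbols — the join is lossless.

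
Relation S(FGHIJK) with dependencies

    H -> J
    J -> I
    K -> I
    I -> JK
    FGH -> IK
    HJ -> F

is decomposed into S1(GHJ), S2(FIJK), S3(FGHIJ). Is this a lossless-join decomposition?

Chase test. Columns are FGHIJK; row i has aⱼ where attribute j ∈ Si, else bᵢⱼ.
Initial tableau (one row per fragment):
  row 1: b11 a2 a3 b14 a5 b16
  row 2: a1 b22 b23 a4 a5 a6
  row 3: a1 a2 a3 a4 a5 b36
Rows 1 and 2 agree on J; apply J→I and equate their I entries.
Rows 1 and 2 agree on I; apply I→JK and equate their JK entries.
Rows 1 and 3 agree on I; apply I→JK and equate their JK entries.
Rows 1 and 3 agree on HJ; apply HJ→F and equate their F entries.
Row 1 is now all distinguished symbols — the join is lossless.

Yes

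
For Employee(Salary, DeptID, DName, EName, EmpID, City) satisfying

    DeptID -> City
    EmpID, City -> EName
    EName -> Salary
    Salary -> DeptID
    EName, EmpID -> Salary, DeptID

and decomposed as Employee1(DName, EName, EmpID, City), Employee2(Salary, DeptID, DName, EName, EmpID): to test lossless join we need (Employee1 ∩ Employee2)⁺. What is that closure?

Employee1 ∩ Employee2 = {DName, EName, EmpID}.
EName → Salary applies, adding Salary
Salary → DeptID applies, adding DeptID
DeptID → City applies, adding City
Closure: {Salary, DeptID, DName, EName, EmpID, City}.

Salary, DeptID, DName, EName, EmpID, City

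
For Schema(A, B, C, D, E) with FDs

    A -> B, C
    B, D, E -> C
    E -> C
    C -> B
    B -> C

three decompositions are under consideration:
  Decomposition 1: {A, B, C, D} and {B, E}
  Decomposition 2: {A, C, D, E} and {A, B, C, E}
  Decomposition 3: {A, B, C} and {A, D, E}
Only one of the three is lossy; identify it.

Decomposition 1: common = {B}, closure = {B, C} → lossy.
Decomposition 2: common = {A, C, E}, closure = {A, B, C, E} → lossless.
Decomposition 3: common = {A}, closure = {A, B, C} → lossless.

Decomposition 1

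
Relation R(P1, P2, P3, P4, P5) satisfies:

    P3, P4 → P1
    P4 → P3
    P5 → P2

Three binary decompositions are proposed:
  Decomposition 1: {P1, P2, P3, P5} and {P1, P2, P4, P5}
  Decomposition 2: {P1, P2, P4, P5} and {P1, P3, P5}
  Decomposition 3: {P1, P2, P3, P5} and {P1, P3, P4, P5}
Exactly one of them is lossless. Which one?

Decomposition 1: common = {P1, P2, P5}, closure = {P1, P2, P5} → lossy.
Decomposition 2: common = {P1, P5}, closure = {P1, P2, P5} → lossy.
Decomposition 3: common = {P1, P3, P5}, closure = {P1, P2, P3, P5} → lossless.

Decomposition 3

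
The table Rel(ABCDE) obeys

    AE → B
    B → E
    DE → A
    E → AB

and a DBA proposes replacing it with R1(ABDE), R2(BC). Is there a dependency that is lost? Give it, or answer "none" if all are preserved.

AE → B lies within R1.
B → E lies within R1.
DE → A lies within R1.
E → AB lies within R1.
Every dependency is enforceable on the fragments, so the decomposition is dependency-preserving.

none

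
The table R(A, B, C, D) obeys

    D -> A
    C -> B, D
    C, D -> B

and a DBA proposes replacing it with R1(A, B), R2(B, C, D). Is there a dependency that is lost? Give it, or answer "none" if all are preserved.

D -> A

Check D → A: no single fragment contains all of {A, D}, and the restricted closure of {D} across the fragments never reaches {A}.
C → B, D is preserved.
C, D → B is preserved.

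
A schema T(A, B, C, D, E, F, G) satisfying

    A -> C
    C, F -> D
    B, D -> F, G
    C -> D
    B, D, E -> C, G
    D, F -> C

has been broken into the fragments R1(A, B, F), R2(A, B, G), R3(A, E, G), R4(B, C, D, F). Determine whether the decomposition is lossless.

No

Chase test. Columns are A, B, C, D, E, F, G; row i has aⱼ where attribute j ∈ Ri, else bᵢⱼ.
Initial tableau (one row per fragment):
  row 1: a1 a2 b13 b14 b15 a6 b17
  row 2: a1 a2 b23 b24 b25 b26 a7
  row 3: a1 b32 b33 b34 a5 b36 a7
  row 4: b41 a2 a3 a4 b45 a6 b47
Rows 1 and 2 agree on A; apply A→C and equate their C entries.
Rows 1 and 3 agree on A; apply A→C and equate their C entries.
Rows 1 and 2 agree on C; apply C→D and equate their D entries.
Rows 1 and 3 agree on C; apply C→D and equate their D entries.
Rows 1 and 2 agree on B, D; apply B, D→F, G and equate their F, G entries.
No row becomes fully distinguished — the join is lossy.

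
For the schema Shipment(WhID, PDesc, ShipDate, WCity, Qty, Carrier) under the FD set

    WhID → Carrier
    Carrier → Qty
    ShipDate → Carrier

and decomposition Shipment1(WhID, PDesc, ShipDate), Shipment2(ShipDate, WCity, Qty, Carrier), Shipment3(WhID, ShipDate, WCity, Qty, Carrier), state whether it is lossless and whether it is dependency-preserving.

Lossless test (chase): Rows 1 and 3 agree on WhID; apply WhID→Carrier and equate their Carrier entries. Rows 1 and 2 agree on Carrier; apply Carrier→Qty and equate their Qty entries. No row becomes fully distinguished — the join is lossy.
Dependency preservation: every FD's attributes lie within a single fragment, so each can be enforced locally — preserved.

lossy but dependency-preserving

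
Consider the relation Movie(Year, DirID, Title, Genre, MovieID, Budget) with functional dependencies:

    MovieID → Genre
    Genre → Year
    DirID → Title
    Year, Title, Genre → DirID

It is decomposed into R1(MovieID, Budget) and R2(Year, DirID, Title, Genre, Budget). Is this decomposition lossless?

Common attributes: R1 ∩ R2 = {Budget}.
No dependency enlarges {Budget}, so (Budget)⁺ = {Budget}.
The closure contains neither all of R1 = {MovieID, Budget} nor all of R2 = {Year, DirID, Title, Genre, Budget}, so the common attributes are not a superkey of either fragment. The join is lossy.

No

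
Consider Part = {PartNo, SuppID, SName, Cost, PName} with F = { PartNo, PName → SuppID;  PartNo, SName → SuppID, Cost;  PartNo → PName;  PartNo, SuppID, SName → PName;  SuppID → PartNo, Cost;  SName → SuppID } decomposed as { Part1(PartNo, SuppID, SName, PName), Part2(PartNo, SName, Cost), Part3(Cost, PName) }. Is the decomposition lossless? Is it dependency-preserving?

Lossless test (chase): Rows 1 and 2 agree on PartNo, SName; apply PartNo, SName→SuppID, Cost and equate their SuppID, Cost entries. Rows 1 and 2 agree on PartNo; apply PartNo→PName and equate their PName entries. Row 1 is now all distinguished symbols — the join is lossless.
Dependency preservation: PartNo, SName → SuppID, Cost; SuppID → PartNo, Cost are not contained in any single fragment, but the restricted closure of each left-hand side across the fragments still reaches the right-hand side; the remaining FDs each lie inside some fragment. All dependencies are preserved.

lossless and dependency-preserving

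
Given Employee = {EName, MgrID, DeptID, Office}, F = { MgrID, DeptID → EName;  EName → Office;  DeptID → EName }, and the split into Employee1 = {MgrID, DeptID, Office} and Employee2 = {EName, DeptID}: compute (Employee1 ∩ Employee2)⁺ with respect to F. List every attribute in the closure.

Employee1 ∩ Employee2 = {DeptID}.
DeptID → EName applies, adding EName
EName → Office applies, adding Office
Closure: {EName, DeptID, Office}.

EName, DeptID, Office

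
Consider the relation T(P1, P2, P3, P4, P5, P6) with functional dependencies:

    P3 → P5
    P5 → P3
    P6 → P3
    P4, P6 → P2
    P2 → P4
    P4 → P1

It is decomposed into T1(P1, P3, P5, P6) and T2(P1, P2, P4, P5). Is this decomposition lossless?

No

Common attributes: T1 ∩ T2 = {P1, P5}.
Closure of {P1, P5}: P5 → P3 applies, adding P3. So (P1, P5)⁺ = {P1, P3, P5}.
The closure contains neither all of T1 = {P1, P3, P5, P6} nor all of T2 = {P1, P2, P4, P5}, so the common attributes are not a superkey of either fragment. The join is lossy.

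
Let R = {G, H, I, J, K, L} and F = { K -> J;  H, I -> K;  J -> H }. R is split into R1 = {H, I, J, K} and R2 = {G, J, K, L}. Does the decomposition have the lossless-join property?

Common attributes: R1 ∩ R2 = {J, K}.
Closure of {J, K}: J → H applies, adding H. So (J, K)⁺ = {H, J, K}.
The closure contains neither all of R1 = {H, I, J, K} nor all of R2 = {G, J, K, L}, so the common attributes are not a superkey of either fragment. The join is lossy.

No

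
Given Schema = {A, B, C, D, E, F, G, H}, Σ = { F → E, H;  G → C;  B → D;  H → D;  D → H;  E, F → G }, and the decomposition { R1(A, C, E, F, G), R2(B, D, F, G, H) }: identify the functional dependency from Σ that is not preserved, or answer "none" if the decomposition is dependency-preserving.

F → E, H: restricted closure across fragments reaches E, H.
G → C lies within R1.
B → D lies within R2.
H → D lies within R2.
D → H lies within R2.
E, F → G lies within R1.
Every dependency is enforceable on the fragments, so the decomposition is dependency-preserving.

none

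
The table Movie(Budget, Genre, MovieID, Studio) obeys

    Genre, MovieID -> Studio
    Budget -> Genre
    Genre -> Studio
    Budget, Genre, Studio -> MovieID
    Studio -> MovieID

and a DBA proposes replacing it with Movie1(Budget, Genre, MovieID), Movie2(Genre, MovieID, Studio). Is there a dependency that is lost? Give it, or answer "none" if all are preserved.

Genre, MovieID → Studio lies within Movie2.
Budget → Genre lies within Movie1.
Genre → Studio lies within Movie2.
Budget, Genre, Studio → MovieID: restricted closure across fragments reaches MovieID.
Studio → MovieID lies within Movie2.
Every dependency is enforceable on the fragments, so the decomposition is dependency-preserving.

none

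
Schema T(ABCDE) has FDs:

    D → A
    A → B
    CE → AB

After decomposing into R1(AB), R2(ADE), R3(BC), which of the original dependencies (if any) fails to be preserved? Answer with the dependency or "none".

Check CE → AB: no single fragment contains all of {ABCE}, and the restricted closure of {CE} across the fragments never reaches {AB}.
D → A is preserved.
A → B is preserved.

CE → AB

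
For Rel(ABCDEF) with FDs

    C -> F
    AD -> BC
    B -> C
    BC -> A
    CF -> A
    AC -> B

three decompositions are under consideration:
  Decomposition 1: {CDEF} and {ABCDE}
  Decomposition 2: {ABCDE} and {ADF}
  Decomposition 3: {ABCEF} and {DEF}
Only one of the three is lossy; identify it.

Decomposition 3

Decomposition 1: common = {CDE}, closure = {ABCDEF} → lossless.
Decomposition 2: common = {AD}, closure = {ABCDF} → lossless.
Decomposition 3: common = {EF}, closure = {EF} → lossy.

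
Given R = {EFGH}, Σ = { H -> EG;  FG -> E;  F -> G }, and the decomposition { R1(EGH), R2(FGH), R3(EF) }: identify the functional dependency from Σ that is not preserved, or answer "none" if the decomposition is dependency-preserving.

none

H → EG lies within R1.
FG → E: restricted closure across fragments reaches E.
F → G lies within R2.
Every dependency is enforceable on the fragments, so the decomposition is dependency-preserving.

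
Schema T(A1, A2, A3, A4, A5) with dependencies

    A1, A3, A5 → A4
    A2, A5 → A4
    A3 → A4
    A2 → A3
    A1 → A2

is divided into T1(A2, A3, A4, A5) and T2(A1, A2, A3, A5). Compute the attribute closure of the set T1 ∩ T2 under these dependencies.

T1 ∩ T2 = {A2, A3, A5}.
A2, A5 → A4 applies, adding A4
Closure: {A2, A3, A4, A5}.

A2, A3, A4, A5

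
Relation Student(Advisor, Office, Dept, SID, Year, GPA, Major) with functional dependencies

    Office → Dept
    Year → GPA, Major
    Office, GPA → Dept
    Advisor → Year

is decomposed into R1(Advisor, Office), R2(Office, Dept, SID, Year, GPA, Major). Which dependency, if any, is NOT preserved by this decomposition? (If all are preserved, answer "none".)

Check Advisor → Year: no single fragment contains all of {Advisor, Year}, and the restricted closure of {Advisor} across the fragments never reaches {Year}.
Office → Dept is preserved.
Year → GPA, Major is preserved.
Office, GPA → Dept is preserved.

Advisor → Year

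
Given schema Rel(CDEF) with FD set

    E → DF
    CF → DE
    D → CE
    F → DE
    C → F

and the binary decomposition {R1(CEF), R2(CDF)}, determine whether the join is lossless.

Yes

Common attributes: R1 ∩ R2 = {CF}.
Closure of {CF}: CF → DE applies, adding DE. So (CF)⁺ = {CDEF}.
This closure contains every attribute of R1, so R1 ∩ R2 → R1. The join is lossless.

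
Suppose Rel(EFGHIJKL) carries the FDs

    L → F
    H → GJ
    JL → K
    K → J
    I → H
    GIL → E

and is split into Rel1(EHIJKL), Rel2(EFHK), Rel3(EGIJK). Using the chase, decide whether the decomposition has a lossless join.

No

Chase test. Columns are EFGHIJKL; row i has aⱼ where attribute j ∈ Reli, else bᵢⱼ.
Initial tableau (one row per fragment):
  row 1: a1 b12 b13 a4 a5 a6 a7 a8
  row 2: a1 a2 b23 a4 b25 b26 a7 b28
  row 3: a1 b32 a3 b34 a5 a6 a7 b38
Rows 1 and 2 agree on H; apply H→GJ and equate their GJ entries.
Rows 1 and 3 agree on I; apply I→H and equate their H entries.
Rows 1 and 3 agree on H; apply H→GJ and equate their GJ entries.
No row becomes fully distinguished — the join is lossy.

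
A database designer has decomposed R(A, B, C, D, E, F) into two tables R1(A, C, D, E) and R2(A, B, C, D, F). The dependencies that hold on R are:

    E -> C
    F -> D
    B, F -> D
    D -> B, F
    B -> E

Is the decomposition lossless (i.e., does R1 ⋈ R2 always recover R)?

Common attributes: R1 ∩ R2 = {A, C, D}.
Closure of {A, C, D}: D → B, F applies, adding B, F; B → E applies, adding E. So (A, C, D)⁺ = {A, B, C, D, E, F}.
This closure contains every attribute of R1, so R1 ∩ R2 → R1. The join is lossless.

Yes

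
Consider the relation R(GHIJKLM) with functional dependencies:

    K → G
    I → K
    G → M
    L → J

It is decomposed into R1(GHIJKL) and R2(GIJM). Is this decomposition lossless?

Common attributes: R1 ∩ R2 = {GIJ}.
Closure of {GIJ}: I → K applies, adding K; G → M applies, adding M. So (GIJ)⁺ = {GIJKM}.
This closure contains every attribute of R2, so R1 ∩ R2 → R2. The join is lossless.

Yes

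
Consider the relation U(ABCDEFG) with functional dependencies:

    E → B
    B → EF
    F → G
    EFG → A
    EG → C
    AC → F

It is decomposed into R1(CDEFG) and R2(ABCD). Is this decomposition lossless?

Common attributes: R1 ∩ R2 = {CD}.
No dependency enlarges {CD}, so (CD)⁺ = {CD}.
The closure contains neither all of R1 = {CDEFG} nor all of R2 = {ABCD}, so the common attributes are not a superkey of either fragment. The join is lossy.

No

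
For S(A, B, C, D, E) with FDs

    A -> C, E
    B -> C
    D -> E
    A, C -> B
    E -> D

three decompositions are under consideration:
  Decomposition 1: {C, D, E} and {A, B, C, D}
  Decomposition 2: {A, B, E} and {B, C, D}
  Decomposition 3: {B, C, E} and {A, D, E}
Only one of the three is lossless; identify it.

Decomposition 1

Decomposition 1: common = {C, D}, closure = {C, D, E} → lossless.
Decomposition 2: common = {B}, closure = {B, C} → lossy.
Decomposition 3: common = {E}, closure = {D, E} → lossy.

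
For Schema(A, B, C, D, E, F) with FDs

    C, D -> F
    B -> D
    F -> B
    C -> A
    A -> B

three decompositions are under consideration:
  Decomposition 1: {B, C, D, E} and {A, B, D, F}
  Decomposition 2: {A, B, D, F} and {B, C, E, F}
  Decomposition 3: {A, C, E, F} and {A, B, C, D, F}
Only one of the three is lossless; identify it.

Decomposition 3

Decomposition 1: common = {B, D}, closure = {B, D} → lossy.
Decomposition 2: common = {B, F}, closure = {B, D, F} → lossy.
Decomposition 3: common = {A, C, F}, closure = {A, B, C, D, F} → lossless.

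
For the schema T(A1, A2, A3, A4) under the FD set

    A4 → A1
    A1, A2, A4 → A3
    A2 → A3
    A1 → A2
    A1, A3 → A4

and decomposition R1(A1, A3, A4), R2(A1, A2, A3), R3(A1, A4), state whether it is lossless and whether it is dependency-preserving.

Lossless test (chase): Rows 1 and 2 agree on A1; apply A1→A2 and equate their A2 entries. Rows 1 and 3 agree on A1; apply A1→A2 and equate their A2 entries. Rows 1 and 2 agree on A1, A3; apply A1, A3→A4 and equate their A4 entries. Rows 1 and 3 agree on A1, A2, A4; apply A1, A2, A4→A3 and equate their A3 entries. Row 1 is now all distinguished symbols — the join is lossless.
Dependency preservation: A1, A2, A4 → A3 is not contained in any single fragment, but the restricted closure of its left-hand side across the fragments still reaches the right-hand side; the remaining FDs each lie inside some fragment. All dependencies are preserved.

lossless and dependency-preserving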